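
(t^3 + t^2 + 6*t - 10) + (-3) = t^3 + t^2 + 6*t - 13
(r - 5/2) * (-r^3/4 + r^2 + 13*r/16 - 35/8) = -r^4/4 + 13*r^3/8 - 27*r^2/16 - 205*r/32 + 175/16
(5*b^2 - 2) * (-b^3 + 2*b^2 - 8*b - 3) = -5*b^5 + 10*b^4 - 38*b^3 - 19*b^2 + 16*b + 6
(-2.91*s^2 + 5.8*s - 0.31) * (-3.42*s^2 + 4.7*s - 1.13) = 9.9522*s^4 - 33.513*s^3 + 31.6085*s^2 - 8.011*s + 0.3503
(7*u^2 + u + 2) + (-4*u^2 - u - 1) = 3*u^2 + 1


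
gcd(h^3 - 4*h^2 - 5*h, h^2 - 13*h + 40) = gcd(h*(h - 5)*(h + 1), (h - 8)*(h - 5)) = h - 5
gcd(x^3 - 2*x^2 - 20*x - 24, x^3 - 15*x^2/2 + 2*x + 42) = x^2 - 4*x - 12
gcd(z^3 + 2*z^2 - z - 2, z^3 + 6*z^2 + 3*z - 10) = z^2 + z - 2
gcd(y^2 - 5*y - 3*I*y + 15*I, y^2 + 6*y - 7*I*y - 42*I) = 1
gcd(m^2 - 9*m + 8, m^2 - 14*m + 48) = m - 8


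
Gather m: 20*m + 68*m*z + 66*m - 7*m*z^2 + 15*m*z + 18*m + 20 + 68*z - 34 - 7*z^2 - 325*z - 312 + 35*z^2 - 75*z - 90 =m*(-7*z^2 + 83*z + 104) + 28*z^2 - 332*z - 416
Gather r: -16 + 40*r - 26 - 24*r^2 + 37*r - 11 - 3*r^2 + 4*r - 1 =-27*r^2 + 81*r - 54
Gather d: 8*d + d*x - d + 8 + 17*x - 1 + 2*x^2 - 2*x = d*(x + 7) + 2*x^2 + 15*x + 7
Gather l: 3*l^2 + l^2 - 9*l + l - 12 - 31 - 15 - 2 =4*l^2 - 8*l - 60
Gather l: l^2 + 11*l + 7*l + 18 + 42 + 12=l^2 + 18*l + 72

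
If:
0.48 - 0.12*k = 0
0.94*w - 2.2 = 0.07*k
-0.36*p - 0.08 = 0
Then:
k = 4.00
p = -0.22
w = 2.64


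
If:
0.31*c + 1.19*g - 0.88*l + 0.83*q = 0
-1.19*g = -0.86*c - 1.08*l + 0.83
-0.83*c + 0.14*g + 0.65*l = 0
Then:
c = 0.592867060338915 - 0.611379692980255*q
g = 0.349690407285884 - 0.962260198078797*q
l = 0.681727697017347 - 0.573428796065508*q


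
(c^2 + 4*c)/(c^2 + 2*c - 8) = c/(c - 2)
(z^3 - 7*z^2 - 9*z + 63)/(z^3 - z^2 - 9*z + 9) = (z - 7)/(z - 1)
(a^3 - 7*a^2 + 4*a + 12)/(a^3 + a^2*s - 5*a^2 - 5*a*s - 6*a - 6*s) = (a - 2)/(a + s)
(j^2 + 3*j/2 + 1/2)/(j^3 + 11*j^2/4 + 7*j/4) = 2*(2*j + 1)/(j*(4*j + 7))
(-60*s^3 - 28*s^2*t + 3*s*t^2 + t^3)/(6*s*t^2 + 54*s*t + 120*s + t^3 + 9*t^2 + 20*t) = (-10*s^2 - 3*s*t + t^2)/(t^2 + 9*t + 20)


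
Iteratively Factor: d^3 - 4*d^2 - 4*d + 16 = (d + 2)*(d^2 - 6*d + 8) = (d - 2)*(d + 2)*(d - 4)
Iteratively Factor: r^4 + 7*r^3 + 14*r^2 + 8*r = (r)*(r^3 + 7*r^2 + 14*r + 8) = r*(r + 4)*(r^2 + 3*r + 2) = r*(r + 2)*(r + 4)*(r + 1)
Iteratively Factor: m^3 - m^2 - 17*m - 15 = (m + 1)*(m^2 - 2*m - 15) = (m - 5)*(m + 1)*(m + 3)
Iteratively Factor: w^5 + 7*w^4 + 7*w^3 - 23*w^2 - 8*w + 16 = (w + 4)*(w^4 + 3*w^3 - 5*w^2 - 3*w + 4) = (w + 1)*(w + 4)*(w^3 + 2*w^2 - 7*w + 4) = (w - 1)*(w + 1)*(w + 4)*(w^2 + 3*w - 4) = (w - 1)*(w + 1)*(w + 4)^2*(w - 1)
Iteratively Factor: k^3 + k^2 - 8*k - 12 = (k + 2)*(k^2 - k - 6) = (k - 3)*(k + 2)*(k + 2)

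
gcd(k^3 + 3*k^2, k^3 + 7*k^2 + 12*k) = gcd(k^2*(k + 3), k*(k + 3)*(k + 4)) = k^2 + 3*k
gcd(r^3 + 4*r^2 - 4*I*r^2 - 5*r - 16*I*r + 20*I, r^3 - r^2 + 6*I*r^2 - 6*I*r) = r - 1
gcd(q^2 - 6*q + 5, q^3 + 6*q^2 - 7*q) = q - 1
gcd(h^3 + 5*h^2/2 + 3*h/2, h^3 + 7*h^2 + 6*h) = h^2 + h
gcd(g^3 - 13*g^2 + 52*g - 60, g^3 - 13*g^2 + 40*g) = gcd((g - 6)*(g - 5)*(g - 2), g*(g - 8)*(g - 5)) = g - 5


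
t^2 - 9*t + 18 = (t - 6)*(t - 3)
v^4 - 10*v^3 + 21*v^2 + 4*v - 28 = (v - 7)*(v - 2)^2*(v + 1)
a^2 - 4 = (a - 2)*(a + 2)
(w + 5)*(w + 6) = w^2 + 11*w + 30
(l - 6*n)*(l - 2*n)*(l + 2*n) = l^3 - 6*l^2*n - 4*l*n^2 + 24*n^3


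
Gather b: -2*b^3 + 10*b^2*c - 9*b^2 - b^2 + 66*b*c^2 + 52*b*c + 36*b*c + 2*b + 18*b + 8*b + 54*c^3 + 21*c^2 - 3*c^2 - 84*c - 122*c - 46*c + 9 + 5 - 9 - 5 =-2*b^3 + b^2*(10*c - 10) + b*(66*c^2 + 88*c + 28) + 54*c^3 + 18*c^2 - 252*c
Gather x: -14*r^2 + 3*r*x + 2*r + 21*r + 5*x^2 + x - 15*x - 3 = -14*r^2 + 23*r + 5*x^2 + x*(3*r - 14) - 3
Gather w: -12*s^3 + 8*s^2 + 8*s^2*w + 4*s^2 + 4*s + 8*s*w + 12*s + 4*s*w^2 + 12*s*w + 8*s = -12*s^3 + 12*s^2 + 4*s*w^2 + 24*s + w*(8*s^2 + 20*s)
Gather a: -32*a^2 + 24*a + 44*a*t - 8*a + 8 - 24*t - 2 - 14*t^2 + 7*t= -32*a^2 + a*(44*t + 16) - 14*t^2 - 17*t + 6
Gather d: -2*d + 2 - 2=-2*d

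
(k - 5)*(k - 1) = k^2 - 6*k + 5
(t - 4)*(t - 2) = t^2 - 6*t + 8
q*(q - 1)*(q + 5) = q^3 + 4*q^2 - 5*q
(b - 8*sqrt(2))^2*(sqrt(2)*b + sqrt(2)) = sqrt(2)*b^3 - 32*b^2 + sqrt(2)*b^2 - 32*b + 128*sqrt(2)*b + 128*sqrt(2)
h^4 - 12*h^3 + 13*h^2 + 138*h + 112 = (h - 8)*(h - 7)*(h + 1)*(h + 2)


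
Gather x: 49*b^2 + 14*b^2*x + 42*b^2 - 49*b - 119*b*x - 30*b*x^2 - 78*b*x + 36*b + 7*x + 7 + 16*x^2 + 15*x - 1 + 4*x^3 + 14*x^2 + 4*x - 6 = 91*b^2 - 13*b + 4*x^3 + x^2*(30 - 30*b) + x*(14*b^2 - 197*b + 26)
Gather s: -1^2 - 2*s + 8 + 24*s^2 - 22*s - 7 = 24*s^2 - 24*s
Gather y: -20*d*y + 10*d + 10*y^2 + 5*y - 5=10*d + 10*y^2 + y*(5 - 20*d) - 5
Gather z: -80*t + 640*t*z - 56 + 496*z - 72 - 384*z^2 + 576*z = -80*t - 384*z^2 + z*(640*t + 1072) - 128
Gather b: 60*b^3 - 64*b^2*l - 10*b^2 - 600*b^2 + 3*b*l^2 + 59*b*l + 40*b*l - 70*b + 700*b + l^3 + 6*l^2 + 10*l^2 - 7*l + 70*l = 60*b^3 + b^2*(-64*l - 610) + b*(3*l^2 + 99*l + 630) + l^3 + 16*l^2 + 63*l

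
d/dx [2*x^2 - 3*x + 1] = 4*x - 3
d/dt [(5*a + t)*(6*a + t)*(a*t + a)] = a*(30*a^2 + 22*a*t + 11*a + 3*t^2 + 2*t)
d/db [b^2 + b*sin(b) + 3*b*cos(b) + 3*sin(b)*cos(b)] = -3*b*sin(b) + b*cos(b) + 2*b + sin(b) + 3*cos(b) + 3*cos(2*b)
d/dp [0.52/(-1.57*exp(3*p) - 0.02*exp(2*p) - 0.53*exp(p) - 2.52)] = (2.4492*exp(2*p) + 0.0208*exp(p) + 0.2756)*exp(p)/(1.57*exp(3*p) + 0.02*exp(2*p) + 0.53*exp(p) + 2.52)^2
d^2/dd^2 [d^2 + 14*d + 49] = 2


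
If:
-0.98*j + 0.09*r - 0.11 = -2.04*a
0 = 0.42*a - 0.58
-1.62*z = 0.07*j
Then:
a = 1.38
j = -23.1428571428571*z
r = -252.0*z - 30.0793650793651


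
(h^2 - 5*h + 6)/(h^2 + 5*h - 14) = (h - 3)/(h + 7)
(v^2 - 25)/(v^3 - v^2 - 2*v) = (25 - v^2)/(v*(-v^2 + v + 2))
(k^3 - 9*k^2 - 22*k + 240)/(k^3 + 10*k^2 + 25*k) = (k^2 - 14*k + 48)/(k*(k + 5))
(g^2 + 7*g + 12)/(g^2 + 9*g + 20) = (g + 3)/(g + 5)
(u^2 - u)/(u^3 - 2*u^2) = (u - 1)/(u*(u - 2))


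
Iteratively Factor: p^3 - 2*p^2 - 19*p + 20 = (p - 5)*(p^2 + 3*p - 4) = (p - 5)*(p + 4)*(p - 1)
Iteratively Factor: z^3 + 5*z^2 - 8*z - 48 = (z - 3)*(z^2 + 8*z + 16) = (z - 3)*(z + 4)*(z + 4)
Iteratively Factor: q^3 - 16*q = (q - 4)*(q^2 + 4*q) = q*(q - 4)*(q + 4)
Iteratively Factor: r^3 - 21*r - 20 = (r + 1)*(r^2 - r - 20) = (r - 5)*(r + 1)*(r + 4)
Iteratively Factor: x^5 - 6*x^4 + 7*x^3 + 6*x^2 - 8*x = (x - 1)*(x^4 - 5*x^3 + 2*x^2 + 8*x) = x*(x - 1)*(x^3 - 5*x^2 + 2*x + 8) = x*(x - 4)*(x - 1)*(x^2 - x - 2) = x*(x - 4)*(x - 2)*(x - 1)*(x + 1)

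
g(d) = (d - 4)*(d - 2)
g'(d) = 2*d - 6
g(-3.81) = 45.38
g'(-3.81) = -13.62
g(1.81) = 0.42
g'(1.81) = -2.38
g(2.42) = -0.66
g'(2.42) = -1.16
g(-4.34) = 52.88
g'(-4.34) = -14.68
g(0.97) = 3.12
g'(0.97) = -4.06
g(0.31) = 6.24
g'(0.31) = -5.38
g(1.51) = 1.22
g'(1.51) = -2.98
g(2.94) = -1.00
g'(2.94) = -0.12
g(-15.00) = 323.00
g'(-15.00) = -36.00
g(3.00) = -1.00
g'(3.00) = 0.00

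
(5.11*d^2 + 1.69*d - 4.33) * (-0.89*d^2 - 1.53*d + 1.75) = -4.5479*d^4 - 9.3224*d^3 + 10.2105*d^2 + 9.5824*d - 7.5775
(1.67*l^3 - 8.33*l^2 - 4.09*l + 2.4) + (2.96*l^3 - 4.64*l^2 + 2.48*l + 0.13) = 4.63*l^3 - 12.97*l^2 - 1.61*l + 2.53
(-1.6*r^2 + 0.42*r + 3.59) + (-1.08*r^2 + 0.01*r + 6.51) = -2.68*r^2 + 0.43*r + 10.1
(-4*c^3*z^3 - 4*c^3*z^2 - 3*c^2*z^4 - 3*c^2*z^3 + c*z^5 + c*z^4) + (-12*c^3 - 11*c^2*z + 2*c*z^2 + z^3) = -4*c^3*z^3 - 4*c^3*z^2 - 12*c^3 - 3*c^2*z^4 - 3*c^2*z^3 - 11*c^2*z + c*z^5 + c*z^4 + 2*c*z^2 + z^3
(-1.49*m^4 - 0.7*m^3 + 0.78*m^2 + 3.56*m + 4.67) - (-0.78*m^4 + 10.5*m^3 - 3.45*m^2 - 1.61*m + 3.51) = -0.71*m^4 - 11.2*m^3 + 4.23*m^2 + 5.17*m + 1.16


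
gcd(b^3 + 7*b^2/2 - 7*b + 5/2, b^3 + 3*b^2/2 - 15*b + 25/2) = b^2 + 4*b - 5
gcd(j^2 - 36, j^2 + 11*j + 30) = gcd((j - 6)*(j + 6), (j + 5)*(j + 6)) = j + 6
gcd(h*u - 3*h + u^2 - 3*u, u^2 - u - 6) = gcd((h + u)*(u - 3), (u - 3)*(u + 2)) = u - 3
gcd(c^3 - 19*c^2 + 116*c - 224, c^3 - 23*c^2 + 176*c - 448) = c^2 - 15*c + 56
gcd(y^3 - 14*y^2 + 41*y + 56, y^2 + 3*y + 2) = y + 1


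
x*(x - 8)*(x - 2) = x^3 - 10*x^2 + 16*x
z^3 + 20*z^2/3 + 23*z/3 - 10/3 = (z - 1/3)*(z + 2)*(z + 5)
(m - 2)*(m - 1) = m^2 - 3*m + 2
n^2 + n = n*(n + 1)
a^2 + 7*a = a*(a + 7)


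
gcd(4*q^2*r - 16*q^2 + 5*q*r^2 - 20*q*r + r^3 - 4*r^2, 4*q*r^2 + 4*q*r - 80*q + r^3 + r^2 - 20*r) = 4*q*r - 16*q + r^2 - 4*r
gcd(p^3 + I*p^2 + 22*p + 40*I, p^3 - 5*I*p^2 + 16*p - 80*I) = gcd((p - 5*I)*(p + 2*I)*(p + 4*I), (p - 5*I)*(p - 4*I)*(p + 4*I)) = p^2 - I*p + 20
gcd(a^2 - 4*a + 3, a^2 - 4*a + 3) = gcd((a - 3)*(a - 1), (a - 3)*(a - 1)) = a^2 - 4*a + 3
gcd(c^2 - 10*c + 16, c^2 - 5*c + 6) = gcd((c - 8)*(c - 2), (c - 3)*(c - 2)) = c - 2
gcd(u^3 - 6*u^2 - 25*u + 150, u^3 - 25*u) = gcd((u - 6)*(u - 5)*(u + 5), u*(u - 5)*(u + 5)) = u^2 - 25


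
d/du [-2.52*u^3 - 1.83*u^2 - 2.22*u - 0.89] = -7.56*u^2 - 3.66*u - 2.22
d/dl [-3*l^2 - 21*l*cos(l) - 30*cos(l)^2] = 21*l*sin(l) - 6*l + 30*sin(2*l) - 21*cos(l)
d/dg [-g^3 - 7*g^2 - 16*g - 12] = -3*g^2 - 14*g - 16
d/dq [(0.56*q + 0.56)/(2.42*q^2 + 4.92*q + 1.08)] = (1.3552*q^2 + 2.7552*q + 0.6048)*(2.42*q^2 + 4.92*q - (q + 1)*(4.84*q + 4.92) + 1.08)/(2.42*q^2 + 4.92*q + 1.08)^3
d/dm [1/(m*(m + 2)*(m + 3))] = (-m*(m + 2) - m*(m + 3) - (m + 2)*(m + 3))/(m^2*(m + 2)^2*(m + 3)^2)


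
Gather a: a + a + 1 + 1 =2*a + 2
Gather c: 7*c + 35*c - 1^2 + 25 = 42*c + 24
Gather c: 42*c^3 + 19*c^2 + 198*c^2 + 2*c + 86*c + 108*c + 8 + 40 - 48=42*c^3 + 217*c^2 + 196*c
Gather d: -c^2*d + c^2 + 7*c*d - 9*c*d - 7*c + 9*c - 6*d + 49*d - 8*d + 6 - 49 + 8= c^2 + 2*c + d*(-c^2 - 2*c + 35) - 35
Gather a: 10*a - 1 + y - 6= 10*a + y - 7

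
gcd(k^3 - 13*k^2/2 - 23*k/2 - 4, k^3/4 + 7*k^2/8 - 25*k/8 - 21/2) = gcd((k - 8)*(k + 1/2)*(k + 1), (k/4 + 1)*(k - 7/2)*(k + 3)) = 1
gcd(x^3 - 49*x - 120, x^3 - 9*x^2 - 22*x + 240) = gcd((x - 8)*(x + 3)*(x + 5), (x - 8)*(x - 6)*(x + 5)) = x^2 - 3*x - 40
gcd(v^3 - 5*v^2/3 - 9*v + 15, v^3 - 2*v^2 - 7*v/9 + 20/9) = v - 5/3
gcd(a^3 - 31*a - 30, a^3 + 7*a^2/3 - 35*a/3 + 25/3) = a + 5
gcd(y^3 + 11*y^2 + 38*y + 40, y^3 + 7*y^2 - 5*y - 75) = y + 5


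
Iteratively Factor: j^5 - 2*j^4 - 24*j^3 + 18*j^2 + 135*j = (j + 3)*(j^4 - 5*j^3 - 9*j^2 + 45*j) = (j - 5)*(j + 3)*(j^3 - 9*j) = j*(j - 5)*(j + 3)*(j^2 - 9) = j*(j - 5)*(j + 3)^2*(j - 3)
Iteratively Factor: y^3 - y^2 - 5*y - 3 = (y + 1)*(y^2 - 2*y - 3) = (y - 3)*(y + 1)*(y + 1)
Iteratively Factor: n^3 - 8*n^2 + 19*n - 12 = (n - 1)*(n^2 - 7*n + 12) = (n - 4)*(n - 1)*(n - 3)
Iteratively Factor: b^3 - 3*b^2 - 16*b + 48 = (b - 3)*(b^2 - 16) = (b - 3)*(b + 4)*(b - 4)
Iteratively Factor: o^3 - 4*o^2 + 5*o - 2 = (o - 1)*(o^2 - 3*o + 2) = (o - 2)*(o - 1)*(o - 1)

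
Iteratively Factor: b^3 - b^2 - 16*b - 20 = (b - 5)*(b^2 + 4*b + 4) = (b - 5)*(b + 2)*(b + 2)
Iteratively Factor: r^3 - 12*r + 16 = (r - 2)*(r^2 + 2*r - 8) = (r - 2)^2*(r + 4)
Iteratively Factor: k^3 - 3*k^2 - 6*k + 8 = (k + 2)*(k^2 - 5*k + 4) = (k - 4)*(k + 2)*(k - 1)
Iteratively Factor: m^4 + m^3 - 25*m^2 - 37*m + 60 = (m + 4)*(m^3 - 3*m^2 - 13*m + 15) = (m + 3)*(m + 4)*(m^2 - 6*m + 5) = (m - 1)*(m + 3)*(m + 4)*(m - 5)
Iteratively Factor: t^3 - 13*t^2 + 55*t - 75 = (t - 5)*(t^2 - 8*t + 15) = (t - 5)*(t - 3)*(t - 5)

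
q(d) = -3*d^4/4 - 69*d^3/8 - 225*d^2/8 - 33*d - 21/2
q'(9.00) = -4822.12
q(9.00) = -13794.00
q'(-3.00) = -16.12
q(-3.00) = 7.50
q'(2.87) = -478.49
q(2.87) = -591.65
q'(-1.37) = 3.21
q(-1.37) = 1.46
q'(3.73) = -758.49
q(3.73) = -1117.66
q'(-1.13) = 1.85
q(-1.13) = 2.10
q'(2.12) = -297.13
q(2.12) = -304.19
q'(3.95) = -843.79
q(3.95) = -1293.81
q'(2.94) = -498.26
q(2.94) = -625.84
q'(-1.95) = 0.54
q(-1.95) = 0.01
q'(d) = -3*d^3 - 207*d^2/8 - 225*d/4 - 33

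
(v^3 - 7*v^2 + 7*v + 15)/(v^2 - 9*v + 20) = (v^2 - 2*v - 3)/(v - 4)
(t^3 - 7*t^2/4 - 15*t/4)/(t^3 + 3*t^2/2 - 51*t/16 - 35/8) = 4*t*(t - 3)/(4*t^2 + t - 14)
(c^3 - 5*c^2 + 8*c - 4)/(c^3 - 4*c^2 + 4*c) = (c - 1)/c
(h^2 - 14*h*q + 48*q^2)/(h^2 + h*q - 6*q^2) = (h^2 - 14*h*q + 48*q^2)/(h^2 + h*q - 6*q^2)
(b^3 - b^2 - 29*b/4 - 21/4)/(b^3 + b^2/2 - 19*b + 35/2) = (2*b^2 + 5*b + 3)/(2*(b^2 + 4*b - 5))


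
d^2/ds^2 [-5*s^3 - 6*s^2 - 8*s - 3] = -30*s - 12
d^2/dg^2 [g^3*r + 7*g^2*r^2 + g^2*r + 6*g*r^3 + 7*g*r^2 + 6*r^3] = 2*r*(3*g + 7*r + 1)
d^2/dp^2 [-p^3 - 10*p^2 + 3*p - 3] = -6*p - 20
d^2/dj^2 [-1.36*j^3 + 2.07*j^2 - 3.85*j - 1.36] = 4.14 - 8.16*j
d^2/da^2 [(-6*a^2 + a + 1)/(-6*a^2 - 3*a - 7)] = 24*(-12*a^3 - 72*a^2 + 6*a + 29)/(216*a^6 + 324*a^5 + 918*a^4 + 783*a^3 + 1071*a^2 + 441*a + 343)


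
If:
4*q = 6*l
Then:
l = 2*q/3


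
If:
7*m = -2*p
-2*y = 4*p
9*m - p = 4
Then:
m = 8/25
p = -28/25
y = 56/25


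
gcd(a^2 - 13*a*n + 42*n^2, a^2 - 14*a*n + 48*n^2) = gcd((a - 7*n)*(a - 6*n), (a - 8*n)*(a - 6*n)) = a - 6*n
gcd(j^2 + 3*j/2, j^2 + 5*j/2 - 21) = 1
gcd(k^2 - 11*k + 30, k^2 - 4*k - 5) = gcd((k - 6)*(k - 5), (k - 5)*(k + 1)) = k - 5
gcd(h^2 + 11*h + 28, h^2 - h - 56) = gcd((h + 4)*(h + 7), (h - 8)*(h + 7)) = h + 7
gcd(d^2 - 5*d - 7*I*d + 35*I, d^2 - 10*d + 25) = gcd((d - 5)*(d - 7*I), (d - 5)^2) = d - 5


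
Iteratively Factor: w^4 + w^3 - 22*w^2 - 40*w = (w + 2)*(w^3 - w^2 - 20*w) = (w + 2)*(w + 4)*(w^2 - 5*w) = w*(w + 2)*(w + 4)*(w - 5)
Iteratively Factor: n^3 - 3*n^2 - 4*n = (n)*(n^2 - 3*n - 4) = n*(n + 1)*(n - 4)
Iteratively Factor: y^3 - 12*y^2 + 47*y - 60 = (y - 5)*(y^2 - 7*y + 12) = (y - 5)*(y - 3)*(y - 4)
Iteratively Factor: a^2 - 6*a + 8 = (a - 2)*(a - 4)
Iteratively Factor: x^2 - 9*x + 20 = (x - 4)*(x - 5)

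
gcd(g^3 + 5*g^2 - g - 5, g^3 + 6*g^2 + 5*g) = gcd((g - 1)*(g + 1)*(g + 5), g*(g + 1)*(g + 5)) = g^2 + 6*g + 5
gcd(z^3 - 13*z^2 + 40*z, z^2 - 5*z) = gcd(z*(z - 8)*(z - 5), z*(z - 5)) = z^2 - 5*z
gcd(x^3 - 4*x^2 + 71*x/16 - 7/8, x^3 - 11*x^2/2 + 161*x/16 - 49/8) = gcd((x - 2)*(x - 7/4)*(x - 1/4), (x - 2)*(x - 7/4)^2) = x^2 - 15*x/4 + 7/2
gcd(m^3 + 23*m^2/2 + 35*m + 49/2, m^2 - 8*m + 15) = 1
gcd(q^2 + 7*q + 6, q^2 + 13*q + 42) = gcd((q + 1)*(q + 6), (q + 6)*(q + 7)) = q + 6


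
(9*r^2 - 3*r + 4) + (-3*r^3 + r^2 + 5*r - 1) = -3*r^3 + 10*r^2 + 2*r + 3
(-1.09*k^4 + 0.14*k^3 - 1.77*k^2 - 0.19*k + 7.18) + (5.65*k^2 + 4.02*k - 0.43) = -1.09*k^4 + 0.14*k^3 + 3.88*k^2 + 3.83*k + 6.75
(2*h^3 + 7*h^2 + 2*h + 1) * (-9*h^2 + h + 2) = -18*h^5 - 61*h^4 - 7*h^3 + 7*h^2 + 5*h + 2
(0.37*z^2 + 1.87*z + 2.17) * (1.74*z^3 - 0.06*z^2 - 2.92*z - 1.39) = 0.6438*z^5 + 3.2316*z^4 + 2.5832*z^3 - 6.1049*z^2 - 8.9357*z - 3.0163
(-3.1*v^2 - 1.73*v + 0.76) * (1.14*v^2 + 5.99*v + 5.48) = -3.534*v^4 - 20.5412*v^3 - 26.4843*v^2 - 4.928*v + 4.1648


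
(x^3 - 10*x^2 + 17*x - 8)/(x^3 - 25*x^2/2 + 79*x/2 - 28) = 2*(x - 1)/(2*x - 7)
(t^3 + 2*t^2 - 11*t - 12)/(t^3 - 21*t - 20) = (t - 3)/(t - 5)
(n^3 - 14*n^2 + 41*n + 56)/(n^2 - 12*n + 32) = (n^2 - 6*n - 7)/(n - 4)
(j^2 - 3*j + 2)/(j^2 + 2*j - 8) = (j - 1)/(j + 4)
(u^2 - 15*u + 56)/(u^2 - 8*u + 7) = (u - 8)/(u - 1)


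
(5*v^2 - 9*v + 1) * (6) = 30*v^2 - 54*v + 6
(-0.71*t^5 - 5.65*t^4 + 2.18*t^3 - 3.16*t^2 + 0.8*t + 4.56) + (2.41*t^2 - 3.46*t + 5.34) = -0.71*t^5 - 5.65*t^4 + 2.18*t^3 - 0.75*t^2 - 2.66*t + 9.9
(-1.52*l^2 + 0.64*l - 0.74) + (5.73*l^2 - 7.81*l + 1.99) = 4.21*l^2 - 7.17*l + 1.25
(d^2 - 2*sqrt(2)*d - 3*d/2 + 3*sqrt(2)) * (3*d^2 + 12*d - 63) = 3*d^4 - 6*sqrt(2)*d^3 + 15*d^3/2 - 81*d^2 - 15*sqrt(2)*d^2 + 189*d/2 + 162*sqrt(2)*d - 189*sqrt(2)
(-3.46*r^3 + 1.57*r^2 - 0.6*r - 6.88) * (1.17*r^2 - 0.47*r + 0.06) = -4.0482*r^5 + 3.4631*r^4 - 1.6475*r^3 - 7.6734*r^2 + 3.1976*r - 0.4128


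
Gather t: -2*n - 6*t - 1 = -2*n - 6*t - 1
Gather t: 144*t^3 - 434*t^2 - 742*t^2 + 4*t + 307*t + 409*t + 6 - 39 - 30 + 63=144*t^3 - 1176*t^2 + 720*t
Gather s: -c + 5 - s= -c - s + 5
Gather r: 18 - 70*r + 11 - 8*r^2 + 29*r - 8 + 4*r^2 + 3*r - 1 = -4*r^2 - 38*r + 20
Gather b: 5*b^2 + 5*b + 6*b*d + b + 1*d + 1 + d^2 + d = 5*b^2 + b*(6*d + 6) + d^2 + 2*d + 1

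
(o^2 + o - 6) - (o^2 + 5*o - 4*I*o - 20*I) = -4*o + 4*I*o - 6 + 20*I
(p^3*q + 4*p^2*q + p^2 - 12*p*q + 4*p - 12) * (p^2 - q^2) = p^5*q + 4*p^4*q + p^4 - p^3*q^3 - 12*p^3*q + 4*p^3 - 4*p^2*q^3 - p^2*q^2 - 12*p^2 + 12*p*q^3 - 4*p*q^2 + 12*q^2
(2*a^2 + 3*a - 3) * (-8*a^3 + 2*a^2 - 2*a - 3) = -16*a^5 - 20*a^4 + 26*a^3 - 18*a^2 - 3*a + 9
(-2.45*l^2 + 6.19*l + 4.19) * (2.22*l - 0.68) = -5.439*l^3 + 15.4078*l^2 + 5.0926*l - 2.8492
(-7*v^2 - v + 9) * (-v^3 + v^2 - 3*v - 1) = 7*v^5 - 6*v^4 + 11*v^3 + 19*v^2 - 26*v - 9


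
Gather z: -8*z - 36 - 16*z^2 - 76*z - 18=-16*z^2 - 84*z - 54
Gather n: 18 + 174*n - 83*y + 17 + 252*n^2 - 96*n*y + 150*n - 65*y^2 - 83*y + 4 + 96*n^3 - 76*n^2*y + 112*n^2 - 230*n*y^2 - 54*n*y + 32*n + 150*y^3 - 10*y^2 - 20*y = 96*n^3 + n^2*(364 - 76*y) + n*(-230*y^2 - 150*y + 356) + 150*y^3 - 75*y^2 - 186*y + 39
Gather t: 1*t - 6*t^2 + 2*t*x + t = -6*t^2 + t*(2*x + 2)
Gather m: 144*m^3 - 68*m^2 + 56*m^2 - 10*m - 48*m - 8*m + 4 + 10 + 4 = 144*m^3 - 12*m^2 - 66*m + 18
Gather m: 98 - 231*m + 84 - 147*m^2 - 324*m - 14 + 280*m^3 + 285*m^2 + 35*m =280*m^3 + 138*m^2 - 520*m + 168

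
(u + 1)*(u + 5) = u^2 + 6*u + 5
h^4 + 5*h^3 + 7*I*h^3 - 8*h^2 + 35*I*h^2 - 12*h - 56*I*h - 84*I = (h - 2)*(h + 1)*(h + 6)*(h + 7*I)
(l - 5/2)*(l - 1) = l^2 - 7*l/2 + 5/2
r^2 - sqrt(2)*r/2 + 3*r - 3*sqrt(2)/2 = (r + 3)*(r - sqrt(2)/2)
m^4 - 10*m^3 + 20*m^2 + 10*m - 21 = (m - 7)*(m - 3)*(m - 1)*(m + 1)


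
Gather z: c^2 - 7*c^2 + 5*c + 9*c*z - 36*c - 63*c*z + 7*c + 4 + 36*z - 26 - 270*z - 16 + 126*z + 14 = -6*c^2 - 24*c + z*(-54*c - 108) - 24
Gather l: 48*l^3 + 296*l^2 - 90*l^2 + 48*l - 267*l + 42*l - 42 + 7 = 48*l^3 + 206*l^2 - 177*l - 35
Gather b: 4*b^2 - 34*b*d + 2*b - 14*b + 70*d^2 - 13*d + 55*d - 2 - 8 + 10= 4*b^2 + b*(-34*d - 12) + 70*d^2 + 42*d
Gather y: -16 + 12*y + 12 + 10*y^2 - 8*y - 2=10*y^2 + 4*y - 6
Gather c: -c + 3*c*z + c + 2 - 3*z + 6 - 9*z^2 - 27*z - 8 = 3*c*z - 9*z^2 - 30*z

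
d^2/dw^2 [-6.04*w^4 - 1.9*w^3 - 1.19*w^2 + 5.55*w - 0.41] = -72.48*w^2 - 11.4*w - 2.38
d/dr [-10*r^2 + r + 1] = 1 - 20*r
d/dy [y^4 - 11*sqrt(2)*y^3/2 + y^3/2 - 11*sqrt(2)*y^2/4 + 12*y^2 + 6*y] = 4*y^3 - 33*sqrt(2)*y^2/2 + 3*y^2/2 - 11*sqrt(2)*y/2 + 24*y + 6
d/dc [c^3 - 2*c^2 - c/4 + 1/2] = 3*c^2 - 4*c - 1/4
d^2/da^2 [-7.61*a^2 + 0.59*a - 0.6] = -15.2200000000000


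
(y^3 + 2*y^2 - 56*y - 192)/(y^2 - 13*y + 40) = (y^2 + 10*y + 24)/(y - 5)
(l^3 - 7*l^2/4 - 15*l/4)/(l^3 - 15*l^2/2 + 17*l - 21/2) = l*(4*l + 5)/(2*(2*l^2 - 9*l + 7))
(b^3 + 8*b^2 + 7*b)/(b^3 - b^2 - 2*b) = (b + 7)/(b - 2)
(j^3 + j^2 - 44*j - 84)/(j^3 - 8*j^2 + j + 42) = (j + 6)/(j - 3)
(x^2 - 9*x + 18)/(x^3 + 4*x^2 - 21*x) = (x - 6)/(x*(x + 7))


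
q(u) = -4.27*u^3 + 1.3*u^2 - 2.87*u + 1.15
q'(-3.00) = -125.96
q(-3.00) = 136.75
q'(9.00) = -1017.08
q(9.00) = -3032.21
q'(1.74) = -37.13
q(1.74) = -22.40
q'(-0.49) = -7.22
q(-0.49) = 3.37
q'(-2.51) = -90.10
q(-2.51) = 84.07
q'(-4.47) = -270.45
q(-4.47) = 421.33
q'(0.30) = -3.24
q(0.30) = 0.29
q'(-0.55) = -8.18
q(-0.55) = 3.83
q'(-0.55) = -8.18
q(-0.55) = 3.83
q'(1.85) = -41.90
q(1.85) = -26.75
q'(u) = -12.81*u^2 + 2.6*u - 2.87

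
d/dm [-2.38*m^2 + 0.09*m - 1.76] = 0.09 - 4.76*m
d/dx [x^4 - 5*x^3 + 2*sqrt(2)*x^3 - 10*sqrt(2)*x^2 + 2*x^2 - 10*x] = 4*x^3 - 15*x^2 + 6*sqrt(2)*x^2 - 20*sqrt(2)*x + 4*x - 10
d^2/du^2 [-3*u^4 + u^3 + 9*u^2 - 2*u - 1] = -36*u^2 + 6*u + 18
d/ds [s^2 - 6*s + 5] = 2*s - 6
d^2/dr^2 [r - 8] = 0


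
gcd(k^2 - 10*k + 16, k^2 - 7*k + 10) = k - 2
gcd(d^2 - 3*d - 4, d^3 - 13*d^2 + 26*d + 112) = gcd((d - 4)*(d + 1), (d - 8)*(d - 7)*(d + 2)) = 1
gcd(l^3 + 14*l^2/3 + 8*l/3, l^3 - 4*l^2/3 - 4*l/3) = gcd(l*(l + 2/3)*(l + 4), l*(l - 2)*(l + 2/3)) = l^2 + 2*l/3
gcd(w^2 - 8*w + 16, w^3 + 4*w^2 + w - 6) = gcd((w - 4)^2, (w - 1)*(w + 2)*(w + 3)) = 1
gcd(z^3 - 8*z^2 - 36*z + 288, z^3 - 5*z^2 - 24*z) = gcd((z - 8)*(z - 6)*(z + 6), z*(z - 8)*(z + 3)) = z - 8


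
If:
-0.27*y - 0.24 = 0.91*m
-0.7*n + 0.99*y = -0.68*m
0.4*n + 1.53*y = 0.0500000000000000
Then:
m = -0.29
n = -0.17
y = 0.08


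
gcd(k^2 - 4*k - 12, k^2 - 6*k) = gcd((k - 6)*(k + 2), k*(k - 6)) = k - 6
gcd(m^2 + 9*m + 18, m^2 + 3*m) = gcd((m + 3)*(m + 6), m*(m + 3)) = m + 3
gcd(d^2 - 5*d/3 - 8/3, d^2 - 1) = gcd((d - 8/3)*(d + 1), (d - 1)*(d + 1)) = d + 1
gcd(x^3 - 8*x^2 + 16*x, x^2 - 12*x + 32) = x - 4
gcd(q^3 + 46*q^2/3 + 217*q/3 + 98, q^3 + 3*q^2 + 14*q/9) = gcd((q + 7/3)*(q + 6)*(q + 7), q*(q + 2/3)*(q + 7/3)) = q + 7/3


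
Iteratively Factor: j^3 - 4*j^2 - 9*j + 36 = (j + 3)*(j^2 - 7*j + 12) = (j - 3)*(j + 3)*(j - 4)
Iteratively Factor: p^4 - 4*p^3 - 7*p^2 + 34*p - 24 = (p - 1)*(p^3 - 3*p^2 - 10*p + 24) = (p - 4)*(p - 1)*(p^2 + p - 6) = (p - 4)*(p - 1)*(p + 3)*(p - 2)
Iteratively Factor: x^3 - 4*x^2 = (x)*(x^2 - 4*x) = x^2*(x - 4)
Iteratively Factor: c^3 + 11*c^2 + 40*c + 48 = (c + 4)*(c^2 + 7*c + 12) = (c + 3)*(c + 4)*(c + 4)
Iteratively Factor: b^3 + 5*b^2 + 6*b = (b + 2)*(b^2 + 3*b) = b*(b + 2)*(b + 3)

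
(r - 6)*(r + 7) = r^2 + r - 42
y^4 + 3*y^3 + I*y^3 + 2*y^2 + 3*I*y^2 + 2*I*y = y*(y + 1)*(y + 2)*(y + I)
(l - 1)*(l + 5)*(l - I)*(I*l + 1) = I*l^4 + 2*l^3 + 4*I*l^3 + 8*l^2 - 6*I*l^2 - 10*l - 4*I*l + 5*I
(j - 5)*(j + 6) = j^2 + j - 30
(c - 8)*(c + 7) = c^2 - c - 56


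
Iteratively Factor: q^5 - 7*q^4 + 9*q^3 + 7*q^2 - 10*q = (q - 1)*(q^4 - 6*q^3 + 3*q^2 + 10*q) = (q - 5)*(q - 1)*(q^3 - q^2 - 2*q) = (q - 5)*(q - 2)*(q - 1)*(q^2 + q) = (q - 5)*(q - 2)*(q - 1)*(q + 1)*(q)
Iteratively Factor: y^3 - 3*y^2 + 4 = (y + 1)*(y^2 - 4*y + 4) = (y - 2)*(y + 1)*(y - 2)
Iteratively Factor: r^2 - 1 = (r - 1)*(r + 1)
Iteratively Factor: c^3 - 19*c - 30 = (c + 3)*(c^2 - 3*c - 10) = (c - 5)*(c + 3)*(c + 2)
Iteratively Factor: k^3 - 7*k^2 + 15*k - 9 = (k - 1)*(k^2 - 6*k + 9) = (k - 3)*(k - 1)*(k - 3)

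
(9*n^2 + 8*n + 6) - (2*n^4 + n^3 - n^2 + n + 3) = -2*n^4 - n^3 + 10*n^2 + 7*n + 3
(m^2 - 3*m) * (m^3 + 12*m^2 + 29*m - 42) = m^5 + 9*m^4 - 7*m^3 - 129*m^2 + 126*m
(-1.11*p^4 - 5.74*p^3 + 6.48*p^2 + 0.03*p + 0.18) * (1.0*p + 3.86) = -1.11*p^5 - 10.0246*p^4 - 15.6764*p^3 + 25.0428*p^2 + 0.2958*p + 0.6948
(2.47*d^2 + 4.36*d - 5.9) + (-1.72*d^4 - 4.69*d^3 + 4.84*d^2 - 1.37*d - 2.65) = -1.72*d^4 - 4.69*d^3 + 7.31*d^2 + 2.99*d - 8.55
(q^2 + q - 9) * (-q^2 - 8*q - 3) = -q^4 - 9*q^3 - 2*q^2 + 69*q + 27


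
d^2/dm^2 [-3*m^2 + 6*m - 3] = -6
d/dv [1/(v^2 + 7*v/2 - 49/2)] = 2*(-4*v - 7)/(2*v^2 + 7*v - 49)^2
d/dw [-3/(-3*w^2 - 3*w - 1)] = 9*(-2*w - 1)/(3*w^2 + 3*w + 1)^2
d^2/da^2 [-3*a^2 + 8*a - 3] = -6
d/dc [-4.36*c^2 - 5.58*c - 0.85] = -8.72*c - 5.58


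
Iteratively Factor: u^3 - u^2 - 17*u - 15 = (u + 1)*(u^2 - 2*u - 15) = (u + 1)*(u + 3)*(u - 5)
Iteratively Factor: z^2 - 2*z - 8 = (z - 4)*(z + 2)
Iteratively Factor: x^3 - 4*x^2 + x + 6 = (x - 2)*(x^2 - 2*x - 3) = (x - 3)*(x - 2)*(x + 1)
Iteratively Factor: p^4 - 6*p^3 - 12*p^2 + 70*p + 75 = (p - 5)*(p^3 - p^2 - 17*p - 15) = (p - 5)*(p + 1)*(p^2 - 2*p - 15) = (p - 5)*(p + 1)*(p + 3)*(p - 5)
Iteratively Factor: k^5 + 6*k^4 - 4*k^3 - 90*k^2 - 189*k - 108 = (k - 4)*(k^4 + 10*k^3 + 36*k^2 + 54*k + 27) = (k - 4)*(k + 1)*(k^3 + 9*k^2 + 27*k + 27) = (k - 4)*(k + 1)*(k + 3)*(k^2 + 6*k + 9) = (k - 4)*(k + 1)*(k + 3)^2*(k + 3)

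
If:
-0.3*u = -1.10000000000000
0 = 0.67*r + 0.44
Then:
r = -0.66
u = 3.67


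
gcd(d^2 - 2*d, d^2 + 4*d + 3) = 1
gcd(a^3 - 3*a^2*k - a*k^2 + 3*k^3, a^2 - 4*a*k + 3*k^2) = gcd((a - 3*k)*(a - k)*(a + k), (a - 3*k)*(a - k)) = a^2 - 4*a*k + 3*k^2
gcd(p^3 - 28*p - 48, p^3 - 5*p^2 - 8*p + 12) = p^2 - 4*p - 12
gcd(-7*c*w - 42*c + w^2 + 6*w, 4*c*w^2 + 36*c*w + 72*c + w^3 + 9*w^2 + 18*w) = w + 6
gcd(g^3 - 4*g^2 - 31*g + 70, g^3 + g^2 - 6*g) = g - 2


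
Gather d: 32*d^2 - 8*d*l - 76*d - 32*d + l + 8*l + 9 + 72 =32*d^2 + d*(-8*l - 108) + 9*l + 81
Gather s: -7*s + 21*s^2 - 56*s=21*s^2 - 63*s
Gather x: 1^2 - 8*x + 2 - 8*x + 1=4 - 16*x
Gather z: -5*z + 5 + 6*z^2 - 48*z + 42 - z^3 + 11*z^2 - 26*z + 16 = -z^3 + 17*z^2 - 79*z + 63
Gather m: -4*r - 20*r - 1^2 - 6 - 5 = -24*r - 12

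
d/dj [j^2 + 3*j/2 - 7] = 2*j + 3/2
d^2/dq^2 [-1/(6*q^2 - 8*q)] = (3*q*(3*q - 4) - 4*(3*q - 2)^2)/(q^3*(3*q - 4)^3)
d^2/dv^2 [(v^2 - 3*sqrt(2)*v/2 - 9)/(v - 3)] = -9*sqrt(2)/(v^3 - 9*v^2 + 27*v - 27)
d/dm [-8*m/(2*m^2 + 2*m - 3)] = 8*(2*m^2 + 3)/(4*m^4 + 8*m^3 - 8*m^2 - 12*m + 9)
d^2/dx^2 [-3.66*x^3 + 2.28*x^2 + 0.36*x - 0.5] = 4.56 - 21.96*x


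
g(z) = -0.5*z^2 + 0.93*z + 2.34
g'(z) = 0.93 - 1.0*z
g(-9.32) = -49.76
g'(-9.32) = 10.25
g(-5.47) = -17.71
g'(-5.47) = 6.40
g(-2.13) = -1.91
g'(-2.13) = 3.06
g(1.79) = 2.40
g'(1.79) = -0.86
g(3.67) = -0.98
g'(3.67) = -2.74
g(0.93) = 2.77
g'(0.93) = 0.00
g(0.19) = 2.50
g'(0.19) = 0.74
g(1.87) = 2.33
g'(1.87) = -0.94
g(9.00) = -29.79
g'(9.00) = -8.07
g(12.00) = -58.50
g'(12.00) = -11.07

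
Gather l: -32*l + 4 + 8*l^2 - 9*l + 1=8*l^2 - 41*l + 5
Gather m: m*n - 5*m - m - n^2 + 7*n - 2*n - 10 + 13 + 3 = m*(n - 6) - n^2 + 5*n + 6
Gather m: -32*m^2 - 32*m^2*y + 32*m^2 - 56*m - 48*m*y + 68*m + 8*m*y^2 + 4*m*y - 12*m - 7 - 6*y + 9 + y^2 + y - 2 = -32*m^2*y + m*(8*y^2 - 44*y) + y^2 - 5*y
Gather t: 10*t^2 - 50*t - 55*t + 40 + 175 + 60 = 10*t^2 - 105*t + 275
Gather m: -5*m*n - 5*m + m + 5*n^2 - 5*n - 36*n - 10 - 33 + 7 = m*(-5*n - 4) + 5*n^2 - 41*n - 36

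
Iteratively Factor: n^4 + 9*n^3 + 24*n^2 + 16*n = (n + 1)*(n^3 + 8*n^2 + 16*n) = (n + 1)*(n + 4)*(n^2 + 4*n) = (n + 1)*(n + 4)^2*(n)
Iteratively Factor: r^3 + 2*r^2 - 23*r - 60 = (r - 5)*(r^2 + 7*r + 12) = (r - 5)*(r + 3)*(r + 4)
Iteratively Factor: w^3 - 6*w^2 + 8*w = (w)*(w^2 - 6*w + 8) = w*(w - 2)*(w - 4)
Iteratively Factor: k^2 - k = (k)*(k - 1)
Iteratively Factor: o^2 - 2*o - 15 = (o + 3)*(o - 5)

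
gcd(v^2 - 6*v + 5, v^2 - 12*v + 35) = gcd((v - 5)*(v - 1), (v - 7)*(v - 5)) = v - 5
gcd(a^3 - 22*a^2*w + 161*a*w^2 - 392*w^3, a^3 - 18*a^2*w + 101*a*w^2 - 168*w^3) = a^2 - 15*a*w + 56*w^2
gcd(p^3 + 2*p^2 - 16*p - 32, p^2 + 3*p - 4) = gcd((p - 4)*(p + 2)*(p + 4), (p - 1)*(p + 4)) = p + 4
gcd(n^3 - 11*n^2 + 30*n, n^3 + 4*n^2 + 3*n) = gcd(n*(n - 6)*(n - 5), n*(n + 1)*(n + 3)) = n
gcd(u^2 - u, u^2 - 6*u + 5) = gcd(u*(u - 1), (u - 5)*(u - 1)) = u - 1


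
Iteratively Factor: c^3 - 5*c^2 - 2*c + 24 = (c + 2)*(c^2 - 7*c + 12) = (c - 4)*(c + 2)*(c - 3)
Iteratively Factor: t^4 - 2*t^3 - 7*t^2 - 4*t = (t + 1)*(t^3 - 3*t^2 - 4*t) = (t + 1)^2*(t^2 - 4*t) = t*(t + 1)^2*(t - 4)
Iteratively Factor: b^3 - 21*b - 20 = (b + 1)*(b^2 - b - 20) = (b - 5)*(b + 1)*(b + 4)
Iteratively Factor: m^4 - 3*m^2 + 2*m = (m + 2)*(m^3 - 2*m^2 + m) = (m - 1)*(m + 2)*(m^2 - m) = m*(m - 1)*(m + 2)*(m - 1)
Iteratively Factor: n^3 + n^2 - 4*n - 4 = (n + 2)*(n^2 - n - 2) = (n - 2)*(n + 2)*(n + 1)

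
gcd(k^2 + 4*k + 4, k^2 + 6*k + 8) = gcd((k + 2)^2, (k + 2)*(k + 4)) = k + 2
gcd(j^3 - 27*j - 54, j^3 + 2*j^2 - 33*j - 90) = j^2 - 3*j - 18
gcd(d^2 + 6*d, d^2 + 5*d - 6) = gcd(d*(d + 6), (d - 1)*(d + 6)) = d + 6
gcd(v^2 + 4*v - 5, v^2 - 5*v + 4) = v - 1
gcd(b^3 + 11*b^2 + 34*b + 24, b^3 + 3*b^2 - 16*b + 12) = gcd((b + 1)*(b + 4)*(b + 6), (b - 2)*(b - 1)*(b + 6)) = b + 6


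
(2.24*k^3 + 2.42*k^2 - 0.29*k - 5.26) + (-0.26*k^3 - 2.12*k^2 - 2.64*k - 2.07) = 1.98*k^3 + 0.3*k^2 - 2.93*k - 7.33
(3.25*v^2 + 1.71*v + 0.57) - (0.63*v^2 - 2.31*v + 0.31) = 2.62*v^2 + 4.02*v + 0.26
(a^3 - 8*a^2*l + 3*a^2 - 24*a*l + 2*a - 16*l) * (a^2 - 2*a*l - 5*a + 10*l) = a^5 - 10*a^4*l - 2*a^4 + 16*a^3*l^2 + 20*a^3*l - 13*a^3 - 32*a^2*l^2 + 130*a^2*l - 10*a^2 - 208*a*l^2 + 100*a*l - 160*l^2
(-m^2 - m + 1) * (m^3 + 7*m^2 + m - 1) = -m^5 - 8*m^4 - 7*m^3 + 7*m^2 + 2*m - 1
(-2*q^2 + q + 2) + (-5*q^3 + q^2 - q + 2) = -5*q^3 - q^2 + 4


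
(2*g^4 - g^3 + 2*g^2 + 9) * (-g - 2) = -2*g^5 - 3*g^4 - 4*g^2 - 9*g - 18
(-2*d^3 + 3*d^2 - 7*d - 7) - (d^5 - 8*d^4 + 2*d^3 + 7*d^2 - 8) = -d^5 + 8*d^4 - 4*d^3 - 4*d^2 - 7*d + 1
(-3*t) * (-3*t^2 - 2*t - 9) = 9*t^3 + 6*t^2 + 27*t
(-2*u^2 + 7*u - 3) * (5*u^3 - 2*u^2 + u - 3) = -10*u^5 + 39*u^4 - 31*u^3 + 19*u^2 - 24*u + 9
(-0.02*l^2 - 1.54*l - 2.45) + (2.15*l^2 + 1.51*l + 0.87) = 2.13*l^2 - 0.03*l - 1.58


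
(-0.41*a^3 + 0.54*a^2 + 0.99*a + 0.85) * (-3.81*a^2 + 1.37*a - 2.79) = 1.5621*a^5 - 2.6191*a^4 - 1.8882*a^3 - 3.3888*a^2 - 1.5976*a - 2.3715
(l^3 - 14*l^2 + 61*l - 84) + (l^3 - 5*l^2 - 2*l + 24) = 2*l^3 - 19*l^2 + 59*l - 60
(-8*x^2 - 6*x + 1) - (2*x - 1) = -8*x^2 - 8*x + 2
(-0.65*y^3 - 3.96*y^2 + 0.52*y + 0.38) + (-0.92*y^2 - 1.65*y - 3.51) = -0.65*y^3 - 4.88*y^2 - 1.13*y - 3.13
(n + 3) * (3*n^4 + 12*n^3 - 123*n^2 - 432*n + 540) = 3*n^5 + 21*n^4 - 87*n^3 - 801*n^2 - 756*n + 1620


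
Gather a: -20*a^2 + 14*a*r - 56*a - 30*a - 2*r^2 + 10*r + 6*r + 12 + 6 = -20*a^2 + a*(14*r - 86) - 2*r^2 + 16*r + 18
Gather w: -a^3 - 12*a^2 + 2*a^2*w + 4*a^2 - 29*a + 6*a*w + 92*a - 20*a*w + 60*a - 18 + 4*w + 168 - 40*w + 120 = -a^3 - 8*a^2 + 123*a + w*(2*a^2 - 14*a - 36) + 270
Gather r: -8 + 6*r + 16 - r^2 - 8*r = -r^2 - 2*r + 8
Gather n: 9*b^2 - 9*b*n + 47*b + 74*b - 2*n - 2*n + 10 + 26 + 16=9*b^2 + 121*b + n*(-9*b - 4) + 52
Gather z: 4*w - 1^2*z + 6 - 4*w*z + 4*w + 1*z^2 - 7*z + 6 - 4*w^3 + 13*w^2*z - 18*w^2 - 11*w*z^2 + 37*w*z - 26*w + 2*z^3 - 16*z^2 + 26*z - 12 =-4*w^3 - 18*w^2 - 18*w + 2*z^3 + z^2*(-11*w - 15) + z*(13*w^2 + 33*w + 18)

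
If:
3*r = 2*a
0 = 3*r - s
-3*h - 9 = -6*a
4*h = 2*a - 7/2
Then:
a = 17/12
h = -1/6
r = 17/18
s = 17/6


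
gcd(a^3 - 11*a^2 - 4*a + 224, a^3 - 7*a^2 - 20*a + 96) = a^2 - 4*a - 32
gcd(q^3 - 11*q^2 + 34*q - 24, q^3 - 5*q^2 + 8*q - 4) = q - 1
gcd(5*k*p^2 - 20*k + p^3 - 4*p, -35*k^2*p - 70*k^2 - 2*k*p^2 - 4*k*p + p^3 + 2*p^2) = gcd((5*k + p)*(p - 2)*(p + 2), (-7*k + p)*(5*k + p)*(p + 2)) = 5*k*p + 10*k + p^2 + 2*p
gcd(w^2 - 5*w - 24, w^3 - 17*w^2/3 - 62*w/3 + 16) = w^2 - 5*w - 24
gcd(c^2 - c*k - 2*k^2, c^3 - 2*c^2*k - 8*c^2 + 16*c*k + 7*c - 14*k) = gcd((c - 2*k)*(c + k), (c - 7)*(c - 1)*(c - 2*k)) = c - 2*k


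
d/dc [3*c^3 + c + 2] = 9*c^2 + 1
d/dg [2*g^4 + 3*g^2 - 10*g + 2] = 8*g^3 + 6*g - 10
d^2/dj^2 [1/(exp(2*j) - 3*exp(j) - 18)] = ((3 - 4*exp(j))*(-exp(2*j) + 3*exp(j) + 18) - 2*(2*exp(j) - 3)^2*exp(j))*exp(j)/(-exp(2*j) + 3*exp(j) + 18)^3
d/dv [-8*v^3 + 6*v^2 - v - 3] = -24*v^2 + 12*v - 1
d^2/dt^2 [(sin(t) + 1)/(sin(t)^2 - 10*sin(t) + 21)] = (-sin(t)^5 - 14*sin(t)^4 + 158*sin(t)^3 - 220*sin(t)^2 - 837*sin(t) + 578)/(sin(t)^2 - 10*sin(t) + 21)^3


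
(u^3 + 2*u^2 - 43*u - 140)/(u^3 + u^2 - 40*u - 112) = (u + 5)/(u + 4)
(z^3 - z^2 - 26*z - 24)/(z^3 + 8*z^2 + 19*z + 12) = (z - 6)/(z + 3)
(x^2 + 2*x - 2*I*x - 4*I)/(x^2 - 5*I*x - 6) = (x + 2)/(x - 3*I)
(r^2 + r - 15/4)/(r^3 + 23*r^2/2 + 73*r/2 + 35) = (r - 3/2)/(r^2 + 9*r + 14)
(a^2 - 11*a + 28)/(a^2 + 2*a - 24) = (a - 7)/(a + 6)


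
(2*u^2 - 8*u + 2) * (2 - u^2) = -2*u^4 + 8*u^3 + 2*u^2 - 16*u + 4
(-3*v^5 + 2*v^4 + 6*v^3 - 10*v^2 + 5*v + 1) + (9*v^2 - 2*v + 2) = -3*v^5 + 2*v^4 + 6*v^3 - v^2 + 3*v + 3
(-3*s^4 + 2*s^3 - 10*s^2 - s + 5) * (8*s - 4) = -24*s^5 + 28*s^4 - 88*s^3 + 32*s^2 + 44*s - 20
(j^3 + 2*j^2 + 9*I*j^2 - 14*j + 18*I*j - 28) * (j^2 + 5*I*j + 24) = j^5 + 2*j^4 + 14*I*j^4 - 35*j^3 + 28*I*j^3 - 70*j^2 + 146*I*j^2 - 336*j + 292*I*j - 672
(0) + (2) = 2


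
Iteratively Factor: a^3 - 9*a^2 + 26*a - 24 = (a - 4)*(a^2 - 5*a + 6) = (a - 4)*(a - 2)*(a - 3)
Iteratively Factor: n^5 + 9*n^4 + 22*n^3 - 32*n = (n)*(n^4 + 9*n^3 + 22*n^2 - 32) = n*(n + 4)*(n^3 + 5*n^2 + 2*n - 8) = n*(n - 1)*(n + 4)*(n^2 + 6*n + 8) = n*(n - 1)*(n + 4)^2*(n + 2)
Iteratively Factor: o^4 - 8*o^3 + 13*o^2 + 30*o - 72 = (o - 3)*(o^3 - 5*o^2 - 2*o + 24) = (o - 3)*(o + 2)*(o^2 - 7*o + 12) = (o - 3)^2*(o + 2)*(o - 4)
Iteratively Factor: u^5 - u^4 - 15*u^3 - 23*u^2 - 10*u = (u)*(u^4 - u^3 - 15*u^2 - 23*u - 10) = u*(u + 2)*(u^3 - 3*u^2 - 9*u - 5) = u*(u + 1)*(u + 2)*(u^2 - 4*u - 5) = u*(u - 5)*(u + 1)*(u + 2)*(u + 1)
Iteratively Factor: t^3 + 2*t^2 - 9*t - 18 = (t - 3)*(t^2 + 5*t + 6) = (t - 3)*(t + 2)*(t + 3)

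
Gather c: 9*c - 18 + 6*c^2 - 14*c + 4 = 6*c^2 - 5*c - 14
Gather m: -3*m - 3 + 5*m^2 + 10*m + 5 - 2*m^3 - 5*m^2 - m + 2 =-2*m^3 + 6*m + 4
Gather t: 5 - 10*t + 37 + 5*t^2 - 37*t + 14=5*t^2 - 47*t + 56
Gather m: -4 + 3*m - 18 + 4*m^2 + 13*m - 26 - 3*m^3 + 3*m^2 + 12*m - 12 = -3*m^3 + 7*m^2 + 28*m - 60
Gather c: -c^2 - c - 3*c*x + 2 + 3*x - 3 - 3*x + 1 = -c^2 + c*(-3*x - 1)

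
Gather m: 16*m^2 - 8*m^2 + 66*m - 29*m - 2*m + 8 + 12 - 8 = 8*m^2 + 35*m + 12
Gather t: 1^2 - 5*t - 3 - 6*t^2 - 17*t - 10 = -6*t^2 - 22*t - 12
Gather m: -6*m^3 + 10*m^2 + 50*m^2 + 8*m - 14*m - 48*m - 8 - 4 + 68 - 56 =-6*m^3 + 60*m^2 - 54*m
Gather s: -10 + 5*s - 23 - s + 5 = 4*s - 28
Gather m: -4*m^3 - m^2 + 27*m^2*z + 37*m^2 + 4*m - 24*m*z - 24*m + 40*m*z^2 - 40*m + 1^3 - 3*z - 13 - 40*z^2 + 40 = -4*m^3 + m^2*(27*z + 36) + m*(40*z^2 - 24*z - 60) - 40*z^2 - 3*z + 28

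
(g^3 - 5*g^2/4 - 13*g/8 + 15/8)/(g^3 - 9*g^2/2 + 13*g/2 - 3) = (g + 5/4)/(g - 2)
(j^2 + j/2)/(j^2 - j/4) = 2*(2*j + 1)/(4*j - 1)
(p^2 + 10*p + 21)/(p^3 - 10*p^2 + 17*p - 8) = (p^2 + 10*p + 21)/(p^3 - 10*p^2 + 17*p - 8)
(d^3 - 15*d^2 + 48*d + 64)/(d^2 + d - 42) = (d^3 - 15*d^2 + 48*d + 64)/(d^2 + d - 42)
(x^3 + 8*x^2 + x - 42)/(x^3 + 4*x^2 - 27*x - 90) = (x^2 + 5*x - 14)/(x^2 + x - 30)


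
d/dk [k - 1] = 1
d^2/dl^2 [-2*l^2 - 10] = -4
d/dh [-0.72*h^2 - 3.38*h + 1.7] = -1.44*h - 3.38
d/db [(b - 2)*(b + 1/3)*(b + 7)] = 3*b^2 + 32*b/3 - 37/3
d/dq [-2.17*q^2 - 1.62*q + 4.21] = -4.34*q - 1.62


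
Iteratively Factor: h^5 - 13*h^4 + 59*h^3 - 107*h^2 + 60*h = (h - 1)*(h^4 - 12*h^3 + 47*h^2 - 60*h) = (h - 3)*(h - 1)*(h^3 - 9*h^2 + 20*h) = h*(h - 3)*(h - 1)*(h^2 - 9*h + 20) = h*(h - 5)*(h - 3)*(h - 1)*(h - 4)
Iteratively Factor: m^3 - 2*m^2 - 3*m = (m)*(m^2 - 2*m - 3) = m*(m - 3)*(m + 1)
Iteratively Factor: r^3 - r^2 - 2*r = (r - 2)*(r^2 + r) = (r - 2)*(r + 1)*(r)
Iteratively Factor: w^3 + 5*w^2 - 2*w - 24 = (w - 2)*(w^2 + 7*w + 12) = (w - 2)*(w + 3)*(w + 4)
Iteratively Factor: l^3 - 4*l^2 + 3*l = (l - 3)*(l^2 - l) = l*(l - 3)*(l - 1)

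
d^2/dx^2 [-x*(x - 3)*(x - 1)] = 8 - 6*x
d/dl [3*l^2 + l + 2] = 6*l + 1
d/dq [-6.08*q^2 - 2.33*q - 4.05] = -12.16*q - 2.33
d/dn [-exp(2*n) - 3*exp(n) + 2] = (-2*exp(n) - 3)*exp(n)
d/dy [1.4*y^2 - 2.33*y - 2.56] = 2.8*y - 2.33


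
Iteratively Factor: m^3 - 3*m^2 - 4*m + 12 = (m + 2)*(m^2 - 5*m + 6) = (m - 2)*(m + 2)*(m - 3)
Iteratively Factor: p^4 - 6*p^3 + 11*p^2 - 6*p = (p - 2)*(p^3 - 4*p^2 + 3*p) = (p - 2)*(p - 1)*(p^2 - 3*p) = p*(p - 2)*(p - 1)*(p - 3)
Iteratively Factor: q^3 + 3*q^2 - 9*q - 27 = (q - 3)*(q^2 + 6*q + 9) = (q - 3)*(q + 3)*(q + 3)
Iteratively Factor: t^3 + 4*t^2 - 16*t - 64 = (t + 4)*(t^2 - 16) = (t + 4)^2*(t - 4)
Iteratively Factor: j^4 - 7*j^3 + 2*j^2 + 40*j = (j - 5)*(j^3 - 2*j^2 - 8*j) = (j - 5)*(j - 4)*(j^2 + 2*j) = j*(j - 5)*(j - 4)*(j + 2)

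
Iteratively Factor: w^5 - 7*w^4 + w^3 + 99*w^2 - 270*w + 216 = (w - 3)*(w^4 - 4*w^3 - 11*w^2 + 66*w - 72) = (w - 3)*(w + 4)*(w^3 - 8*w^2 + 21*w - 18) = (w - 3)*(w - 2)*(w + 4)*(w^2 - 6*w + 9) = (w - 3)^2*(w - 2)*(w + 4)*(w - 3)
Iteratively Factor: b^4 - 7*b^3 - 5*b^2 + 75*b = (b + 3)*(b^3 - 10*b^2 + 25*b) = b*(b + 3)*(b^2 - 10*b + 25) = b*(b - 5)*(b + 3)*(b - 5)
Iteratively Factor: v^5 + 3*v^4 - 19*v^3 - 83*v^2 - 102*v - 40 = (v + 1)*(v^4 + 2*v^3 - 21*v^2 - 62*v - 40) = (v + 1)*(v + 4)*(v^3 - 2*v^2 - 13*v - 10) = (v - 5)*(v + 1)*(v + 4)*(v^2 + 3*v + 2) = (v - 5)*(v + 1)^2*(v + 4)*(v + 2)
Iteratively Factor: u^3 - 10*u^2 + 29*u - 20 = (u - 5)*(u^2 - 5*u + 4) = (u - 5)*(u - 4)*(u - 1)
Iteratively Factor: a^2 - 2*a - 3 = (a - 3)*(a + 1)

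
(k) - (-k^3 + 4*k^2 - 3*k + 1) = k^3 - 4*k^2 + 4*k - 1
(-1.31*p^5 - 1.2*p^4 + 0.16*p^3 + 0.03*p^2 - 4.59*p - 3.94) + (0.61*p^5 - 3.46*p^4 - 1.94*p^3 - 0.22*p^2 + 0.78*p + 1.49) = -0.7*p^5 - 4.66*p^4 - 1.78*p^3 - 0.19*p^2 - 3.81*p - 2.45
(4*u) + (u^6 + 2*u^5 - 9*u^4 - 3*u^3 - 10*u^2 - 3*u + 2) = u^6 + 2*u^5 - 9*u^4 - 3*u^3 - 10*u^2 + u + 2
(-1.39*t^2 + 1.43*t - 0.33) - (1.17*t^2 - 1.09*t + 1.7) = -2.56*t^2 + 2.52*t - 2.03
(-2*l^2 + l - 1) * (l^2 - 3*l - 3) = -2*l^4 + 7*l^3 + 2*l^2 + 3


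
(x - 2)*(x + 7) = x^2 + 5*x - 14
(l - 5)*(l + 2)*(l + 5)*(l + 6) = l^4 + 8*l^3 - 13*l^2 - 200*l - 300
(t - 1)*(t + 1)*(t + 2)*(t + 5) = t^4 + 7*t^3 + 9*t^2 - 7*t - 10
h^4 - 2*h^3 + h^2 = h^2*(h - 1)^2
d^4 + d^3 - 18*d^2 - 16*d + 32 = (d - 4)*(d - 1)*(d + 2)*(d + 4)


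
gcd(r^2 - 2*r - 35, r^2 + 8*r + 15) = r + 5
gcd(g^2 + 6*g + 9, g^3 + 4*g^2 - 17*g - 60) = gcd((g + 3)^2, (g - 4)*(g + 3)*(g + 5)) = g + 3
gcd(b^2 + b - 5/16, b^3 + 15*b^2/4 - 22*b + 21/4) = b - 1/4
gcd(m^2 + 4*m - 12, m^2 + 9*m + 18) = m + 6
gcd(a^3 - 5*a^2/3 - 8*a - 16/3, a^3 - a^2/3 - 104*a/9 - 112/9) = a^2 - 8*a/3 - 16/3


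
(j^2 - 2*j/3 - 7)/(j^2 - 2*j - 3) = (j + 7/3)/(j + 1)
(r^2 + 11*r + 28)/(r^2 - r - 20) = (r + 7)/(r - 5)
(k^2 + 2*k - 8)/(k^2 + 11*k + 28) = (k - 2)/(k + 7)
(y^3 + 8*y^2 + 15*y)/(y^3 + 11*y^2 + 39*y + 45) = y/(y + 3)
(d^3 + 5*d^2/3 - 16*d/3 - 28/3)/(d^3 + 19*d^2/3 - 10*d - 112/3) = (3*d^2 - d - 14)/(3*d^2 + 13*d - 56)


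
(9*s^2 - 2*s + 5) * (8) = 72*s^2 - 16*s + 40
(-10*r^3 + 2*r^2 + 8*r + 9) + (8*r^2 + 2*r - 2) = -10*r^3 + 10*r^2 + 10*r + 7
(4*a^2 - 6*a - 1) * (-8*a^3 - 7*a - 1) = -32*a^5 + 48*a^4 - 20*a^3 + 38*a^2 + 13*a + 1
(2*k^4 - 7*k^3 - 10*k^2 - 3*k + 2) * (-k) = -2*k^5 + 7*k^4 + 10*k^3 + 3*k^2 - 2*k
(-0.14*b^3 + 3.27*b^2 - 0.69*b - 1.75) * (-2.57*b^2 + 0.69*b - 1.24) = 0.3598*b^5 - 8.5005*b^4 + 4.2032*b^3 - 0.0334000000000003*b^2 - 0.3519*b + 2.17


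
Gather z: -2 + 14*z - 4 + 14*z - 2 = 28*z - 8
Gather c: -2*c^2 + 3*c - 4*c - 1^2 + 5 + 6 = -2*c^2 - c + 10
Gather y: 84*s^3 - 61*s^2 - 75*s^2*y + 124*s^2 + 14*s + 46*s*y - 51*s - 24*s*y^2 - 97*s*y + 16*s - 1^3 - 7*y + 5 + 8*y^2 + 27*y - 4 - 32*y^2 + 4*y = 84*s^3 + 63*s^2 - 21*s + y^2*(-24*s - 24) + y*(-75*s^2 - 51*s + 24)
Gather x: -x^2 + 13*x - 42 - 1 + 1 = -x^2 + 13*x - 42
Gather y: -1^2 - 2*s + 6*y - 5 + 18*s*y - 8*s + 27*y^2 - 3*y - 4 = -10*s + 27*y^2 + y*(18*s + 3) - 10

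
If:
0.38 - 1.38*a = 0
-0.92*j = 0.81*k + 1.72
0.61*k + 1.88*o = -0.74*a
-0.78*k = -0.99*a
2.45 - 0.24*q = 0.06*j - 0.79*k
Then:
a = 0.28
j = -2.18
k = 0.35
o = -0.22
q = 11.90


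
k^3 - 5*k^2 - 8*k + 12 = (k - 6)*(k - 1)*(k + 2)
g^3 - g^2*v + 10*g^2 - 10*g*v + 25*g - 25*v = (g + 5)^2*(g - v)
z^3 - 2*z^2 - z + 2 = (z - 2)*(z - 1)*(z + 1)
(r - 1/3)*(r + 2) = r^2 + 5*r/3 - 2/3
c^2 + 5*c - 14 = (c - 2)*(c + 7)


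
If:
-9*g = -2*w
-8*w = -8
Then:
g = 2/9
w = 1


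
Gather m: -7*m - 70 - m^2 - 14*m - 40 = -m^2 - 21*m - 110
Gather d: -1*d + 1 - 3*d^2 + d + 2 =3 - 3*d^2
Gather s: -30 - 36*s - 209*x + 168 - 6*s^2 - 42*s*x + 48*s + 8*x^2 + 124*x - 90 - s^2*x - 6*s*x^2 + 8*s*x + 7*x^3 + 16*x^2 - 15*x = s^2*(-x - 6) + s*(-6*x^2 - 34*x + 12) + 7*x^3 + 24*x^2 - 100*x + 48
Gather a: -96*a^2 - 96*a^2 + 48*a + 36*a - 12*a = -192*a^2 + 72*a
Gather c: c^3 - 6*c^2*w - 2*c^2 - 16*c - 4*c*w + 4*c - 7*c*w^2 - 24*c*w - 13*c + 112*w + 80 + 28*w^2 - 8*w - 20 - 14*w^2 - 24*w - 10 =c^3 + c^2*(-6*w - 2) + c*(-7*w^2 - 28*w - 25) + 14*w^2 + 80*w + 50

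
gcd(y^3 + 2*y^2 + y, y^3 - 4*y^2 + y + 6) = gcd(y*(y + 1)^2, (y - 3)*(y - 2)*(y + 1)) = y + 1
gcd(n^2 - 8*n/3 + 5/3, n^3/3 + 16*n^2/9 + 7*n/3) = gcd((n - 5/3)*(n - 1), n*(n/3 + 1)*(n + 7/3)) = 1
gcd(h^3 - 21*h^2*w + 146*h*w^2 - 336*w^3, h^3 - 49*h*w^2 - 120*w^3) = -h + 8*w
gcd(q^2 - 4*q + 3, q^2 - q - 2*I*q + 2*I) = q - 1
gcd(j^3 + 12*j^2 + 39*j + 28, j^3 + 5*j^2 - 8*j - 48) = j + 4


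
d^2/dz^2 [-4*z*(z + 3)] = -8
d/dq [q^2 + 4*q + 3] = 2*q + 4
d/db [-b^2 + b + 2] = 1 - 2*b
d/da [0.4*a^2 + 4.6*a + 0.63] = 0.8*a + 4.6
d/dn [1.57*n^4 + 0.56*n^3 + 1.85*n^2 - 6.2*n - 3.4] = 6.28*n^3 + 1.68*n^2 + 3.7*n - 6.2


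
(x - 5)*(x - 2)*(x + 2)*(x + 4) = x^4 - x^3 - 24*x^2 + 4*x + 80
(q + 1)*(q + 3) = q^2 + 4*q + 3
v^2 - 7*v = v*(v - 7)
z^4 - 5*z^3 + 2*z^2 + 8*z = z*(z - 4)*(z - 2)*(z + 1)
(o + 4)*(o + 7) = o^2 + 11*o + 28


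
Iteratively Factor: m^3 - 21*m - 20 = (m + 4)*(m^2 - 4*m - 5) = (m - 5)*(m + 4)*(m + 1)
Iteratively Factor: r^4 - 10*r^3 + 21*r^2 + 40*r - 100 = (r - 5)*(r^3 - 5*r^2 - 4*r + 20) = (r - 5)^2*(r^2 - 4) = (r - 5)^2*(r + 2)*(r - 2)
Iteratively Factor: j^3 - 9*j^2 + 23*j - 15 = (j - 3)*(j^2 - 6*j + 5) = (j - 3)*(j - 1)*(j - 5)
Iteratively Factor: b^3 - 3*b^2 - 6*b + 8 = (b + 2)*(b^2 - 5*b + 4) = (b - 4)*(b + 2)*(b - 1)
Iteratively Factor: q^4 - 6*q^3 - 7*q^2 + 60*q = (q - 5)*(q^3 - q^2 - 12*q) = q*(q - 5)*(q^2 - q - 12) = q*(q - 5)*(q + 3)*(q - 4)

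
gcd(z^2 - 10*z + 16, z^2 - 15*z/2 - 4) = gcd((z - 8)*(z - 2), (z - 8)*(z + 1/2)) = z - 8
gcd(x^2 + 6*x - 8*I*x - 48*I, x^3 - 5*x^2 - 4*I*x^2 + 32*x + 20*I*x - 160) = x - 8*I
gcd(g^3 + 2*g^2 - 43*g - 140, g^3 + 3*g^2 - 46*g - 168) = g^2 - 3*g - 28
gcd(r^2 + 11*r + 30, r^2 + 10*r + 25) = r + 5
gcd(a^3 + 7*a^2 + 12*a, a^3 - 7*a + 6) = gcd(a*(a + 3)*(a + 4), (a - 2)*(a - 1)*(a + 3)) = a + 3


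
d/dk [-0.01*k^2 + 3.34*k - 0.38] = 3.34 - 0.02*k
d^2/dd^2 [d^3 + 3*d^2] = 6*d + 6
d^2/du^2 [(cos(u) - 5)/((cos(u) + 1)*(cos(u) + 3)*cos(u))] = (434*(1 - cos(u)^2)^2/cos(u)^3 - 36*sin(u)^6/cos(u)^3 - 4*cos(u)^4 - 3*cos(u)^3 + 222*cos(u)^2 - 360*tan(u)^2 - 474 + 235/cos(u) - 488/cos(u)^3)/((cos(u) + 1)^3*(cos(u) + 3)^3)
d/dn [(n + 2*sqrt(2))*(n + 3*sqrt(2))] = 2*n + 5*sqrt(2)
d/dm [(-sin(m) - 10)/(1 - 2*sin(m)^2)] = (-40*sin(m) + cos(2*m) - 2)*cos(m)/cos(2*m)^2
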